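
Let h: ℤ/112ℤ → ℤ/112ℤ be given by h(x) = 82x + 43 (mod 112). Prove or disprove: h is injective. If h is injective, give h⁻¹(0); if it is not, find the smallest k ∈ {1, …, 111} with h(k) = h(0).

We have gcd(82, 112) = 2 > 1. Taking x_1 = 0 and x_2 = 56: h(0) = 43 and h(56) = 82·56 + 43 = 4635 ≡ 43 (mod 112).
So h(0) = h(56) while 0 ≠ 56, thus h is not injective.
Since h is not injective, we find the least positive k with h(k) = h(0): this means 82k ≡ 0 (mod 112), i.e. 112 ∣ 82k. Since gcd(82, 112) = 2, dividing through by 2 this holds exactly when 56 ∣ 41k, and as gcd(41, 56) = 1, exactly when 56 ∣ k.
The smallest positive such k is 56.

56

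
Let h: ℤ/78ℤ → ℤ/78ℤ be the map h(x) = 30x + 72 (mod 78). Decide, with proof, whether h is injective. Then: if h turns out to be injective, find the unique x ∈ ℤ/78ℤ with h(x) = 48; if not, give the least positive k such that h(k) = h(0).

We have gcd(30, 78) = 6 > 1. Taking a = 0 and b = 13: h(0) = 72 and h(13) = 30·13 + 72 = 462 ≡ 72 (mod 78).
So h(0) = h(13) while 0 ≠ 13, therefore h is not injective.
Since h is not injective, we find the least positive k with h(k) = h(0): this means 30k ≡ 0 (mod 78), i.e. 78 ∣ 30k. Since gcd(30, 78) = 6, dividing through by 6 this holds exactly when 13 ∣ 5k, and as gcd(5, 13) = 1, exactly when 13 ∣ k.
The smallest positive such k is 13.

13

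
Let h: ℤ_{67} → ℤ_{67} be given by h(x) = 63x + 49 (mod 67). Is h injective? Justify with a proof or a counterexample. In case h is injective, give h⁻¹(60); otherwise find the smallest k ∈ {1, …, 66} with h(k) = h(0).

14

If h(s) = h(t), then 63s ≡ 63t (mod 67). Because gcd(63, 67) = 1, we may cancel 63 to get s ≡ t (mod 67).
Hence h is injective.
We now compute 63⁻¹ mod 67 explicitly. Euclid's algorithm: 67 = 1·63 + 4, 63 = 15·4 + 3, 4 = 1·3 + 1; back-substituting gives 1 = 50·63 − 47·67, so 63⁻¹ ≡ 50 (mod 67).
Since h is injective, we compute h⁻¹(60): solve 63x + 49 ≡ 60 (mod 67), i.e. 63x ≡ 11 (mod 67).
Multiplying by 63⁻¹ = 50 gives x ≡ 50·11 = 550 = 8·67 + 14 ≡ 14 (mod 67).
Check: h(14) = 63·14 + 49 = 931 = 13·67 + 60 ≡ 60 (mod 67).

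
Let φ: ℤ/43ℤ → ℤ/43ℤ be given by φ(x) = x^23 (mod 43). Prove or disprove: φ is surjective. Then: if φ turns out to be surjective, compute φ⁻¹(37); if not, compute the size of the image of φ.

7

Since 43 is prime, the nonzero elements of ℤ/43ℤ form a cyclic group of order 42.
As gcd(23, 42) = 1, raising to the 23rd power is a bijection on this group: if s^23 ≡ t^23 then (st^{−1})^23 = 1, and the only element of order dividing gcd(23, 42) = 1 is 1, so s = t.
With φ(0) = 0 this makes φ injective on all of ℤ/43ℤ, hence bijective (finite equal-size domain and codomain). In particular φ is surjective.
Since φ is surjective, we find the preimage of 37. The inverse of x ↦ x^23 on (ℤ/43ℤ)^× is x ↦ x^11, because 23·11 = 253 = 6·42 + 1 ≡ 1 (mod 42) and x^{42} = 1 for x ≠ 0 (Fermat). So φ⁻¹(37) = 37^11 mod 43.
Repeated squaring mod 43: 37^1 ≡ 37, 37^2 ≡ 37² = 1369 ≡ 36, 37^4 ≡ 36² = 1296 ≡ 6, 37^8 ≡ 6² = 36. Since 11 = 8 + 2 + 1, 37^11 ≡ 36·36·37: 36·36 = 1296 ≡ 6, then 6·37 = 222 ≡ 7. So 37^11 ≡ 7 (mod 43).
Hence φ⁻¹(37) = 7.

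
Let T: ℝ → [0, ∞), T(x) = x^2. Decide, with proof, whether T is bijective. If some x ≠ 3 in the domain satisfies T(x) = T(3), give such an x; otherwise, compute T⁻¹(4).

T(3) = 9 = (−3)^2 = T(−3) (since 2 is even), with 3 ≠ −3. So T is not injective, hence not bijective.
For the follow-up, such an x exists: taking x = −3 ∈ ℝ gives T(−3) = 9 = T(3) with −3 ≠ 3.

-3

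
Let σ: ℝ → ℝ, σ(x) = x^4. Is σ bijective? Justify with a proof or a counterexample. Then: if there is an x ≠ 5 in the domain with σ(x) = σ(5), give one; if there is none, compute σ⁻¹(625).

σ(5) = 625 = (−5)^4 = σ(−5) (since 4 is even), with 5 ≠ −5. So σ is not injective, hence not bijective.
For the follow-up, such an x exists: taking x = −5 ∈ ℝ gives σ(−5) = 625 = σ(5) with −5 ≠ 5.

-5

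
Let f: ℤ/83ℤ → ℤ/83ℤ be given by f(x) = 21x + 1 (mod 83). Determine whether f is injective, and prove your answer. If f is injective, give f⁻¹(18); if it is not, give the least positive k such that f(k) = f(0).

68

If f(a) = f(b), then 21a ≡ 21b (mod 83). Because gcd(21, 83) = 1, we may cancel 21 to get a ≡ b (mod 83).
So f is injective.
We now compute 21⁻¹ mod 83 explicitly. Euclid's algorithm: 83 = 3·21 + 20, 21 = 1·20 + 1; back-substituting gives 1 = 4·21 − 1·83, so 21⁻¹ ≡ 4 (mod 83).
Since f is injective, we find f⁻¹(18): we need 21x ≡ 18 − 1 ≡ 17 (mod 83). Using 21⁻¹ = 4: x ≡ 4·17 = 68, so x = 68.
Check: f(68) = 21·68 + 1 = 1429 = 17·83 + 18 ≡ 18 (mod 83).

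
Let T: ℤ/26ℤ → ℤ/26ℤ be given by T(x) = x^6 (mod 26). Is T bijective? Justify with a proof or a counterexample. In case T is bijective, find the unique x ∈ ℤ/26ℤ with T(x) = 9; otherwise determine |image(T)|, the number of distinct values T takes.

6

T(1) = 1^6 = 1.
T(3): Repeated squaring mod 26: 3^1 ≡ 3, 3^2 ≡ 3² = 9, 3^4 ≡ 9² = 81 ≡ 3. Since 6 = 4 + 2, 3^6 ≡ 3·9: 3·9 = 27 ≡ 1. So 3^6 ≡ 1 (mod 26).
So T(1) = T(3) = 1 while 1 ≠ 3, therefore T is not injective, hence not bijective.
Since T is not bijective, we determine |image(T)|. Computing x^6 mod 26 for each x (by repeated squaring, reducing mod 26 at every step), the values T(0), T(1), …, T(25) are: 0, 1, 12, 1, 14, 25, 12, 25, 12, 1, 14, 25, 14, 13, 14, 25, 14, 1, 12, 25, 12, 25, 14, 1, 12, 1.
The distinct values are {0, 1, 12, 13, 14, 25}; there are 6 of them.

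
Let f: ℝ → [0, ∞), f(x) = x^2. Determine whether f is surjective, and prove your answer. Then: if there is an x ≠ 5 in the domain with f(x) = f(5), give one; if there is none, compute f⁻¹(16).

-5

For any y ∈ [0, ∞), x = y^{1/2} ∈ ℝ satisfies x^2 = y, so f is surjective.
For the follow-up, such an x exists: taking x = −5 ∈ ℝ gives f(−5) = 25 = f(5) with −5 ≠ 5.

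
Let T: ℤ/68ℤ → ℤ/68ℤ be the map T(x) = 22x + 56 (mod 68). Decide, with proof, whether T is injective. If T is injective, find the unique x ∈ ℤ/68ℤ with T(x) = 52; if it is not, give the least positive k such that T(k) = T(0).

We have gcd(22, 68) = 2 > 1. Taking s = 0 and t = 34: T(0) = 56 and T(34) = 22·34 + 56 = 804 ≡ 56 (mod 68).
So T(0) = T(34) while 0 ≠ 34, therefore T is not injective.
Since T is not injective, we find the least positive k with T(k) = T(0): this means 22k ≡ 0 (mod 68), i.e. 68 ∣ 22k. Since gcd(22, 68) = 2, dividing through by 2 this holds exactly when 34 ∣ 11k, and as gcd(11, 34) = 1, exactly when 34 ∣ k.
The smallest positive such k is 34.

34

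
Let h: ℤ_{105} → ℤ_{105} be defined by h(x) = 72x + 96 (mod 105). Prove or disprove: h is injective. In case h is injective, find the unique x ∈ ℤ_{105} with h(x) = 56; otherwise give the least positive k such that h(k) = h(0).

By definition, h is injective when h(s) = h(t) forces s = t.
We have gcd(72, 105) = 3 > 1. Taking s = 0 and t = 35: h(0) = 96 and h(35) = 72·35 + 96 = 2616 ≡ 96 (mod 105).
So h(0) = h(35) while 0 ≠ 35, therefore h is not injective.
Since h is not injective, we find the least positive k with h(k) = h(0): this means 72k ≡ 0 (mod 105), i.e. 105 ∣ 72k. Since gcd(72, 105) = 3, dividing through by 3 this holds exactly when 35 ∣ 24k, and as gcd(24, 35) = 1, exactly when 35 ∣ k.
The smallest positive such k is 35.

35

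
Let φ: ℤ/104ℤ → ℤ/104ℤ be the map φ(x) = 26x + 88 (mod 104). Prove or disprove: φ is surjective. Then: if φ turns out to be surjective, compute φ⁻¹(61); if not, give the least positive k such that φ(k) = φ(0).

4

Since gcd(26, 104) = 26, we have 26x ≡ 0 (mod 26) for all x, so φ(x) ≡ 10 (mod 26).
But 0 ≢ 10 (mod 26), so 0 ∈ ℤ/104ℤ has no preimage. Hence φ is not surjective.
Since φ is not surjective, we find the least positive k with φ(k) = φ(0): this means 26k ≡ 0 (mod 104), i.e. 104 ∣ 26k. Since gcd(26, 104) = 26, dividing through by 26 this holds exactly when 4 ∣ k.
The smallest positive such k is 4.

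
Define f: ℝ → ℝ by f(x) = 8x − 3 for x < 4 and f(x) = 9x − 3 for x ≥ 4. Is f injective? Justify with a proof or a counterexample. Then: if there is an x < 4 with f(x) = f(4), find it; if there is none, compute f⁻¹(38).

Both pieces are strictly increasing (slopes 8 and 9), so each is injective on its own interval.
The left piece maps (−∞, 4) onto (−∞, 29); the right piece maps [4, ∞) onto [33, ∞).
These images are disjoint, so no value is attained by both pieces. Hence f is injective.
Because the two images are disjoint, no x < 4 has f(x) = f(4), so we compute f⁻¹(38): 38 lies in [33, ∞), so solve 9x − 3 = 38: x = (38 + 3)/9 = 41/9.

41/9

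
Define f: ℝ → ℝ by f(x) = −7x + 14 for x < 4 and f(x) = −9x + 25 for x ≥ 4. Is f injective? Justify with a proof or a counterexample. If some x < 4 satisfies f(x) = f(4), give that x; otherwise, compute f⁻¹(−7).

25/7

Both pieces are strictly decreasing (slopes −7 and −9), so each is injective on its own interval.
The left piece maps (−∞, 4) onto (−14, ∞); the right piece maps [4, ∞) onto (−∞, −11].
These images overlap. In particular f(4) = −11 (right piece), and solving −7x + 14 = −11 on the left piece gives x = 25/7 < 4.
So f(25/7) = f(4) with 25/7 ≠ 4, and f is not injective. This x = 25/7 is the requested value below 4.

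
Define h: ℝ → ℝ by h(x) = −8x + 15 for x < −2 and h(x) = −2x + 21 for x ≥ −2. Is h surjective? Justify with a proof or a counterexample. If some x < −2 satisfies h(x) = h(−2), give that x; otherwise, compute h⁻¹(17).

2

Both pieces are strictly decreasing (slopes −8 and −2), so each is injective on its own interval.
The left piece maps (−∞, −2) onto (31, ∞); the right piece maps [−2, ∞) onto (−∞, 25].
The union (31, ∞) ∪ (−∞, 25] omits the interval between 31 and 25; in particular 31 has no preimage. So h is not surjective.
Because the two images are disjoint, no x < −2 has h(x) = h(−2), so we compute h⁻¹(17): 17 lies in (−∞, 25], so solve −2x + 21 = 17: x = (17 − 21)/(−2) = 2.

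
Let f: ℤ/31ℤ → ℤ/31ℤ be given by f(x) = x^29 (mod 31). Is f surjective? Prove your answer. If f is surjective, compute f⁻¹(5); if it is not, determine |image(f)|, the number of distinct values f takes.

Since 31 is prime, the nonzero elements of ℤ/31ℤ form a cyclic group of order 30.
As gcd(29, 30) = 1, raising to the 29th power is a bijection on this group: if s^29 ≡ t^29 then (st^{−1})^29 = 1, and the only element of order dividing gcd(29, 30) = 1 is 1, so s = t.
With f(0) = 0 this makes f injective on all of ℤ/31ℤ, hence bijective (finite equal-size domain and codomain). In particular f is surjective.
Since f is surjective, we find the preimage of 5. The inverse of x ↦ x^29 on (ℤ/31ℤ)^× is x ↦ x^29, because 29·29 = 841 = 28·30 + 1 ≡ 1 (mod 30) and x^{30} = 1 for x ≠ 0 (Fermat). So f⁻¹(5) = 5^29 mod 31.
Repeated squaring mod 31: 5^1 ≡ 5, 5^2 ≡ 5² = 25, 5^4 ≡ 25² = 625 ≡ 5, 5^8 ≡ 5² = 25, 5^16 ≡ 25² = 625 ≡ 5. Since 29 = 16 + 8 + 4 + 1, 5^29 ≡ 5·25·5·5: 5·25 = 125 ≡ 1, then 1·5 = 5, then 5·5 = 25. So 5^29 ≡ 25 (mod 31).
Hence f⁻¹(5) = 25.

25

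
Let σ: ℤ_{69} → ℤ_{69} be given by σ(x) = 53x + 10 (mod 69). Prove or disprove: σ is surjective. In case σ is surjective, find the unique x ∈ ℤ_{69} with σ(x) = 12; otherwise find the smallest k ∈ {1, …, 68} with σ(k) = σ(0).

Recall that surjectivity means every element of the codomain has a preimage under σ.
Since gcd(53, 69) = 1, 53 is invertible modulo 69. Euclid's algorithm: 69 = 1·53 + 16, 53 = 3·16 + 5, 16 = 3·5 + 1; back-substituting gives 1 = 56·53 − 43·69, so 53⁻¹ ≡ 56 (mod 69).
For any y ∈ ℤ_{69}, x = 56(y − 10) mod 69 satisfies σ(x) = 53·56(y − 10) + 10 ≡ y (since 53·56 ≡ 1 mod 69). So every y has a preimage.
Hence σ is surjective.
Since σ is surjective, we compute σ⁻¹(12): solve 53x + 10 ≡ 12 (mod 69), i.e. 53x ≡ 2 (mod 69).
Multiplying by 53⁻¹ = 56 gives x ≡ 56·2 = 112 = 1·69 + 43 ≡ 43 (mod 69).
Check: σ(43) = 53·43 + 10 = 2289 = 33·69 + 12 ≡ 12 (mod 69).

43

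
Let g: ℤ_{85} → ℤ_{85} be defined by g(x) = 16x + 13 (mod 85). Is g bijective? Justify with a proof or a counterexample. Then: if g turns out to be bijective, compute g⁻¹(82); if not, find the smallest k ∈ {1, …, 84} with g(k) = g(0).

84

Recall that g is injective if g(a) = g(b) implies a = b.
Suppose g(a) = g(b) in ℤ_{85}. Then 16a + 13 ≡ 16b + 13 (mod 85), hence 16(a − b) ≡ 0 (mod 85).
Since gcd(16, 85) = 1, 16 is invertible modulo 85, so a − b ≡ 0 (mod 85), i.e. a = b.
We now compute 16⁻¹ mod 85 explicitly. Euclid's algorithm: 85 = 5·16 + 5, 16 = 3·5 + 1; back-substituting gives 1 = 16·16 − 3·85, so 16⁻¹ ≡ 16 (mod 85).
Then y ↦ 16(y − 13) is a two-sided inverse to g, so every y ∈ ℤ_{85} has a preimage.
So g is bijective.
Since g is bijective, we compute g⁻¹(82): solve 16x + 13 ≡ 82 (mod 85), i.e. 16x ≡ 69 (mod 85).
Multiplying by 16⁻¹ = 16 gives x ≡ 16·69 = 1104 = 12·85 + 84 ≡ 84 (mod 85).
Check: g(84) = 16·84 + 13 = 1357 = 15·85 + 82 ≡ 82 (mod 85).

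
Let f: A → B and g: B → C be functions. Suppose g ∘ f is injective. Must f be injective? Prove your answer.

injective

Suppose f(u) = f(v). Applying g: (g ∘ f)(u) = (g ∘ f)(v). Since g ∘ f is injective, u = v. Hence f is injective.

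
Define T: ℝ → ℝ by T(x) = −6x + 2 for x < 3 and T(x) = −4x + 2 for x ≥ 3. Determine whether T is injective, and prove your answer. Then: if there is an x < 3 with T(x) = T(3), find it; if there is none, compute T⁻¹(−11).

2

Both pieces are strictly decreasing (slopes −6 and −4), so each is injective on its own interval.
The left piece maps (−∞, 3) onto (−16, ∞); the right piece maps [3, ∞) onto (−∞, −10].
These images overlap. In particular T(3) = −10 (right piece), and solving −6x + 2 = −10 on the left piece gives x = 2 < 3.
So T(2) = T(3) with 2 ≠ 3, and T is not injective. This x = 2 is the requested value below 3.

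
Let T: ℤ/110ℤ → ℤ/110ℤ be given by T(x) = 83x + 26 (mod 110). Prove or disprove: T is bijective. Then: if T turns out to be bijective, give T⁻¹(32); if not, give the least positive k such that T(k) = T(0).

If T(x_1) = T(x_2), then 83x_1 ≡ 83x_2 (mod 110). Because gcd(83, 110) = 1, we may cancel 83 to get x_1 ≡ x_2 (mod 110).
We now compute 83⁻¹ mod 110 explicitly. Euclid's algorithm: 110 = 1·83 + 27, 83 = 3·27 + 2, 27 = 13·2 + 1; back-substituting gives 1 = 57·83 − 43·110, so 83⁻¹ ≡ 57 (mod 110).
For any y ∈ ℤ/110ℤ, x = 57(y − 26) mod 110 satisfies T(x) = 83·57(y − 26) + 26 ≡ y (since 83·57 ≡ 1 mod 110). So every y has a preimage.
So T is bijective.
Since T is bijective, we compute T⁻¹(32): solve 83x + 26 ≡ 32 (mod 110), i.e. 83x ≡ 6 (mod 110).
Multiplying by 83⁻¹ = 57 gives x ≡ 57·6 = 342 = 3·110 + 12 ≡ 12 (mod 110).
Check: T(12) = 83·12 + 26 = 1022 = 9·110 + 32 ≡ 32 (mod 110).

12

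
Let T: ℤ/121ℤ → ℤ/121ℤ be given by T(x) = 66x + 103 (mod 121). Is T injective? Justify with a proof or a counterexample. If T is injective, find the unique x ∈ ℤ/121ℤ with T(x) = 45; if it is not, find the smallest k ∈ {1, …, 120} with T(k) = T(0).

11

We have gcd(66, 121) = 11 > 1. Taking s = 0 and t = 11: T(0) = 103 and T(11) = 66·11 + 103 = 829 ≡ 103 (mod 121).
So T(0) = T(11) while 0 ≠ 11, thus T is not injective.
Since T is not injective, we find the least positive k with T(k) = T(0): this means 66k ≡ 0 (mod 121), i.e. 121 ∣ 66k. Since gcd(66, 121) = 11, dividing through by 11 this holds exactly when 11 ∣ 6k, and as gcd(6, 11) = 1, exactly when 11 ∣ k.
The smallest positive such k is 11.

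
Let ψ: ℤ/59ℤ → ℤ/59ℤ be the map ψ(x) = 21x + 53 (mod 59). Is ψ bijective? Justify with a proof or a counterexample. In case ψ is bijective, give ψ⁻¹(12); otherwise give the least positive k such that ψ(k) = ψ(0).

If ψ(u) = ψ(v), then 21u ≡ 21v (mod 59). Because gcd(21, 59) = 1, we may cancel 21 to get u ≡ v (mod 59).
We now compute 21⁻¹ mod 59 explicitly. Euclid's algorithm: 59 = 2·21 + 17, 21 = 1·17 + 4, 17 = 4·4 + 1; back-substituting gives 1 = 45·21 − 16·59, so 21⁻¹ ≡ 45 (mod 59).
For any y ∈ ℤ/59ℤ, x = 45(y − 53) mod 59 satisfies ψ(x) = 21·45(y − 53) + 53 ≡ y (since 21·45 ≡ 1 mod 59). So every y has a preimage.
Therefore ψ is bijective.
Since ψ is bijective, we find ψ⁻¹(12): we need 21x ≡ 12 − 53 ≡ 18 (mod 59). Using 21⁻¹ = 45: x ≡ 45·18 = 810 = 13·59 + 43, so x = 43.
Check: ψ(43) = 21·43 + 53 = 956 = 16·59 + 12 ≡ 12 (mod 59).

43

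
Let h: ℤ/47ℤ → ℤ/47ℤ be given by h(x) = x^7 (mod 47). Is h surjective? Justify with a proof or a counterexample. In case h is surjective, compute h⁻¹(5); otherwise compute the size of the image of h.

Since 47 is prime, the nonzero elements of ℤ/47ℤ form a cyclic group of order 46.
As gcd(7, 46) = 1, raising to the 7th power is a bijection on this group: if u^7 ≡ v^7 then (uv^{−1})^7 = 1, and the only element of order dividing gcd(7, 46) = 1 is 1, so u = v.
With h(0) = 0 this makes h injective on all of ℤ/47ℤ, hence bijective (finite equal-size domain and codomain). In particular h is surjective.
Since h is surjective, we find the preimage of 5. The inverse of x ↦ x^7 on (ℤ/47ℤ)^× is x ↦ x^33, because 7·33 = 231 = 5·46 + 1 ≡ 1 (mod 46) and x^{46} = 1 for x ≠ 0 (Fermat). So h⁻¹(5) = 5^33 mod 47.
Repeated squaring mod 47: 5^1 ≡ 5, 5^2 ≡ 5² = 25, 5^4 ≡ 25² = 625 ≡ 14, 5^8 ≡ 14² = 196 ≡ 8, 5^16 ≡ 8² = 64 ≡ 17, 5^32 ≡ 17² = 289 ≡ 7. Since 33 = 32 + 1, 5^33 ≡ 7·5: 7·5 = 35. So 5^33 ≡ 35 (mod 47).
Hence h⁻¹(5) = 35.

35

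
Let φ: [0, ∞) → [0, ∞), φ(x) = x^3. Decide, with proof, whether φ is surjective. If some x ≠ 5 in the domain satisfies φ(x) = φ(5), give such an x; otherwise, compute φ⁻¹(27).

For any y ∈ [0, ∞), x = y^{1/3} ∈ [0, ∞) gives φ(x) = y, so φ is surjective.
Since x ↦ x^3 is strictly increasing on [0, ∞), it is injective there, so no x ≠ 5 in the domain has φ(x) = φ(5). We therefore compute φ⁻¹(27) = 27^{1/3} = 3 (indeed 3^3 = 27).

3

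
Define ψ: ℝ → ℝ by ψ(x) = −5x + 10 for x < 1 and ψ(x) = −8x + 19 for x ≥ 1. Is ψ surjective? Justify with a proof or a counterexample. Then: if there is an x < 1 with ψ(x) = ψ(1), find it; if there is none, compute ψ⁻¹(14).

Both pieces are strictly decreasing (slopes −5 and −8), so each is injective on its own interval.
The left piece maps (−∞, 1) onto (5, ∞); the right piece maps [1, ∞) onto (−∞, 11].
The union (5, ∞) ∪ (−∞, 11] covers ℝ, so ψ is surjective.
For the follow-up: the images overlap, so an x < 1 with ψ(x) = ψ(1) exists. ψ(1) = 11; solving −5x + 10 = 11 for x < 1 gives x = (11 − 10)/(−5) = −1/5.

-1/5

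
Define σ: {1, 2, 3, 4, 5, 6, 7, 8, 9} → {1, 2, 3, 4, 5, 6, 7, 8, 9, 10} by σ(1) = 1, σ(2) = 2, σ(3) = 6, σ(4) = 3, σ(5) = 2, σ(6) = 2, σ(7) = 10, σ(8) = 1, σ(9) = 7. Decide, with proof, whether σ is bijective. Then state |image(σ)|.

σ(2) = 2 = σ(5) with 2 ≠ 5, so σ is not injective, hence not bijective.
The image of σ is {1, 2, 3, 6, 7, 10}, which has 6 elements.

6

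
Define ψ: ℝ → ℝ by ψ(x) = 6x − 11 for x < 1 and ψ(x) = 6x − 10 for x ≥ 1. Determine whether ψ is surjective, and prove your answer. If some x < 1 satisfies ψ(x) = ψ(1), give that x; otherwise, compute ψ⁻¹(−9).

Both pieces are strictly increasing (slopes 6 and 6), so each is injective on its own interval.
The left piece maps (−∞, 1) onto (−∞, −5); the right piece maps [1, ∞) onto [−4, ∞).
The union (−∞, −5) ∪ [−4, ∞) omits the interval between −5 and −4; in particular −5 has no preimage. So ψ is not surjective.
Because the two images are disjoint, no x < 1 has ψ(x) = ψ(1), so we compute ψ⁻¹(−9): −9 lies in (−∞, −5), so solve 6x − 11 = −9: x = (−9 + 11)/6 = 1/3.

1/3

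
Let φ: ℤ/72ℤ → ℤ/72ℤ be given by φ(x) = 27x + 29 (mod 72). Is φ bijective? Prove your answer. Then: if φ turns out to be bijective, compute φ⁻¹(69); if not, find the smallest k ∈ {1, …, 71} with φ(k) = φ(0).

8

Recall: φ is injective when φ(u) = φ(v) forces u = v.
We have gcd(27, 72) = 9 > 1. Taking u = 0 and v = 8: φ(0) = 29 and φ(8) = 27·8 + 29 = 245 ≡ 29 (mod 72).
So φ(0) = φ(8) while 0 ≠ 8, therefore φ is not injective, hence not bijective.
Since φ is not bijective, we find the least positive k with φ(k) = φ(0): this means 27k ≡ 0 (mod 72), i.e. 72 ∣ 27k. Since gcd(27, 72) = 9, dividing through by 9 this holds exactly when 8 ∣ 3k, and as gcd(3, 8) = 1, exactly when 8 ∣ k.
The smallest positive such k is 8.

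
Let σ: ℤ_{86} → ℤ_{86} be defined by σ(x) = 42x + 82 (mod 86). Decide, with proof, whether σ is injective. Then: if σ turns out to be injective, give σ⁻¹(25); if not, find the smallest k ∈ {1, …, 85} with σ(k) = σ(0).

43

We have gcd(42, 86) = 2 > 1. Taking x_1 = 0 and x_2 = 43: σ(0) = 82 and σ(43) = 42·43 + 82 = 1888 ≡ 82 (mod 86).
So σ(0) = σ(43) while 0 ≠ 43, thus σ is not injective.
Since σ is not injective, we find the least positive k with σ(k) = σ(0): this means 42k ≡ 0 (mod 86), i.e. 86 ∣ 42k. Since gcd(42, 86) = 2, dividing through by 2 this holds exactly when 43 ∣ 21k, and as gcd(21, 43) = 1, exactly when 43 ∣ k.
The smallest positive such k is 43.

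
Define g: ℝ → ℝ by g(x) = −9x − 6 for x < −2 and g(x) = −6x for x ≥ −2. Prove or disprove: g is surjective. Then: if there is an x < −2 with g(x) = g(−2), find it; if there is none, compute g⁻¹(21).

-3

Both pieces are strictly decreasing (slopes −9 and −6), so each is injective on its own interval.
The left piece maps (−∞, −2) onto (12, ∞); the right piece maps [−2, ∞) onto (−∞, 12].
These images together cover ℝ, so g is surjective.
Because the two images are disjoint, no x < −2 has g(x) = g(−2), so we compute g⁻¹(21): 21 lies in (12, ∞), so solve −9x − 6 = 21: x = (21 + 6)/(−9) = −3.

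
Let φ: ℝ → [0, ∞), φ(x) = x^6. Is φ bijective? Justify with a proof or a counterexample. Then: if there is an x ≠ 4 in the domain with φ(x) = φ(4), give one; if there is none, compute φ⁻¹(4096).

φ(4) = 4096 = (−4)^6 = φ(−4) (since 6 is even), with 4 ≠ −4. So φ is not injective, hence not bijective.
For the follow-up, such an x exists: taking x = −4 ∈ ℝ gives φ(−4) = 4096 = φ(4) with −4 ≠ 4.

-4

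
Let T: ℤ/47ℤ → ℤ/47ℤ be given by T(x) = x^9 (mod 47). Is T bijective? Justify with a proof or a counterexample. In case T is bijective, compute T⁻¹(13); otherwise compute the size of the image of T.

Since 47 is prime, the nonzero elements of ℤ/47ℤ form a cyclic group of order 46.
As gcd(9, 46) = 1, raising to the 9th power is a bijection on this group: if a^9 ≡ b^9 then (ab^{−1})^9 = 1, and the only element of order dividing gcd(9, 46) = 1 is 1, so a = b.
With T(0) = 0 this makes T injective on all of ℤ/47ℤ, hence bijective (finite equal-size domain and codomain). In particular T is bijective.
Since T is bijective, we find the preimage of 13. The inverse of x ↦ x^9 on (ℤ/47ℤ)^× is x ↦ x^41, because 9·41 = 369 = 8·46 + 1 ≡ 1 (mod 46) and x^{46} = 1 for x ≠ 0 (Fermat). So T⁻¹(13) = 13^41 mod 47.
Repeated squaring mod 47: 13^1 ≡ 13, 13^2 ≡ 13² = 169 ≡ 28, 13^4 ≡ 28² = 784 ≡ 32, 13^8 ≡ 32² = 1024 ≡ 37, 13^16 ≡ 37² = 1369 ≡ 6, 13^32 ≡ 6² = 36. Since 41 = 32 + 8 + 1, 13^41 ≡ 36·37·13: 36·37 = 1332 ≡ 16, then 16·13 = 208 ≡ 20. So 13^41 ≡ 20 (mod 47).
Hence T⁻¹(13) = 20.

20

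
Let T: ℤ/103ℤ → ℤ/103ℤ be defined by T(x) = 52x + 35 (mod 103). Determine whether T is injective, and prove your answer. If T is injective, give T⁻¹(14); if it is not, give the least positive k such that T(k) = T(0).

By definition, T is injective when T(x_1) = T(x_2) forces x_1 = x_2.
Suppose T(x_1) = T(x_2) in ℤ/103ℤ. Then 52x_1 + 35 ≡ 52x_2 + 35 (mod 103), so 52(x_1 − x_2) ≡ 0 (mod 103).
Since gcd(52, 103) = 1, 52 is invertible modulo 103, hence x_1 − x_2 ≡ 0 (mod 103), i.e. x_1 = x_2.
So T is injective.
We now compute 52⁻¹ mod 103 explicitly. Euclid's algorithm: 103 = 1·52 + 51, 52 = 1·51 + 1; back-substituting gives 1 = 2·52 − 1·103, so 52⁻¹ ≡ 2 (mod 103).
Since T is injective, we compute T⁻¹(14): solve 52x + 35 ≡ 14 (mod 103), i.e. 52x ≡ 82 (mod 103).
Multiplying by 52⁻¹ = 2 gives x ≡ 2·82 = 164 = 1·103 + 61 ≡ 61 (mod 103).
Check: T(61) = 52·61 + 35 = 3207 = 31·103 + 14 ≡ 14 (mod 103).

61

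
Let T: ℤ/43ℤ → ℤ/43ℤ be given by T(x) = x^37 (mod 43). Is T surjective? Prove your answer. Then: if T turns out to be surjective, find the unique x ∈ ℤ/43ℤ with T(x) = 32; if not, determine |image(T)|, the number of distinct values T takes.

Since 43 is prime, the nonzero elements of ℤ/43ℤ form a cyclic group of order 42.
As gcd(37, 42) = 1, raising to the 37th power is a bijection on this group: if a^37 ≡ b^37 then (ab^{−1})^37 = 1, and the only element of order dividing gcd(37, 42) = 1 is 1, so a = b.
With T(0) = 0 this makes T injective on all of ℤ/43ℤ, hence bijective (finite equal-size domain and codomain). In particular T is surjective.
Since T is surjective, we find the preimage of 32. The inverse of x ↦ x^37 on (ℤ/43ℤ)^× is x ↦ x^25, because 37·25 = 925 = 22·42 + 1 ≡ 1 (mod 42) and x^{42} = 1 for x ≠ 0 (Fermat). So T⁻¹(32) = 32^25 mod 43.
Repeated squaring mod 43: 32^1 ≡ 32, 32^2 ≡ 32² = 1024 ≡ 35, 32^4 ≡ 35² = 1225 ≡ 21, 32^8 ≡ 21² = 441 ≡ 11, 32^16 ≡ 11² = 121 ≡ 35. Since 25 = 16 + 8 + 1, 32^25 ≡ 35·11·32: 35·11 = 385 ≡ 41, then 41·32 = 1312 ≡ 22. So 32^25 ≡ 22 (mod 43).
Hence T⁻¹(32) = 22.

22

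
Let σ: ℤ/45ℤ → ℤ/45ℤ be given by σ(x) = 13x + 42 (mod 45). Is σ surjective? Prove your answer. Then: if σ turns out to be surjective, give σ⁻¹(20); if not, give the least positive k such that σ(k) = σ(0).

Since gcd(13, 45) = 1, 13 is invertible modulo 45. Euclid's algorithm: 45 = 3·13 + 6, 13 = 2·6 + 1; back-substituting gives 1 = 7·13 − 2·45, so 13⁻¹ ≡ 7 (mod 45).
Then y ↦ 7(y − 42) is a two-sided inverse to σ, so every y ∈ ℤ/45ℤ has a preimage.
Therefore σ is surjective.
Since σ is surjective, we find σ⁻¹(20): we need 13x ≡ 20 − 42 ≡ 23 (mod 45). Using 13⁻¹ = 7: x ≡ 7·23 = 161 = 3·45 + 26, so x = 26.
Check: σ(26) = 13·26 + 42 = 380 = 8·45 + 20 ≡ 20 (mod 45).

26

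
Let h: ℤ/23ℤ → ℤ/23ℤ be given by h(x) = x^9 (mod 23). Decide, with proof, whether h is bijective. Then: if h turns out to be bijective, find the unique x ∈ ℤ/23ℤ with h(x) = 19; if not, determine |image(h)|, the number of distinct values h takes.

11

Since 23 is prime, the nonzero elements of ℤ/23ℤ form a cyclic group of order 22.
As gcd(9, 22) = 1, raising to the 9th power is a bijection on this group: if u^9 ≡ v^9 then (uv^{−1})^9 = 1, and the only element of order dividing gcd(9, 22) = 1 is 1, so u = v.
With h(0) = 0 this makes h injective on all of ℤ/23ℤ, hence bijective (finite equal-size domain and codomain). In particular h is bijective.
Since h is bijective, we find the preimage of 19. The inverse of x ↦ x^9 on (ℤ/23ℤ)^× is x ↦ x^5, because 9·5 = 45 = 2·22 + 1 ≡ 1 (mod 22) and x^{22} = 1 for x ≠ 0 (Fermat). So h⁻¹(19) = 19^5 mod 23.
Repeated squaring mod 23: 19^1 ≡ 19, 19^2 ≡ 19² = 361 ≡ 16, 19^4 ≡ 16² = 256 ≡ 3. Since 5 = 4 + 1, 19^5 ≡ 3·19: 3·19 = 57 ≡ 11. So 19^5 ≡ 11 (mod 23).
Hence h⁻¹(19) = 11.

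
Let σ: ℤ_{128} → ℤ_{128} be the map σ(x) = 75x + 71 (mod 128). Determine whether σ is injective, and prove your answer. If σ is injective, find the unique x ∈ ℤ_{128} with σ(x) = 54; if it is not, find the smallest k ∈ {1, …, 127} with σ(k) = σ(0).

109

Recall: injectivity means: for all x_1, x_2 in the domain, σ(x_1) = σ(x_2) implies x_1 = x_2.
If σ(x_1) = σ(x_2), then 75x_1 ≡ 75x_2 (mod 128). Because gcd(75, 128) = 1, we may cancel 75 to get x_1 ≡ x_2 (mod 128).
Hence σ is injective.
We now compute 75⁻¹ mod 128 explicitly. Euclid's algorithm: 128 = 1·75 + 53, 75 = 1·53 + 22, 53 = 2·22 + 9, 22 = 2·9 + 4, 9 = 2·4 + 1; back-substituting gives 1 = 99·75 − 58·128, so 75⁻¹ ≡ 99 (mod 128).
Since σ is injective, we compute σ⁻¹(54): solve 75x + 71 ≡ 54 (mod 128), i.e. 75x ≡ 111 (mod 128).
Multiplying by 75⁻¹ = 99 gives x ≡ 99·111 = 10989 = 85·128 + 109 ≡ 109 (mod 128).
Check: σ(109) = 75·109 + 71 = 8246 = 64·128 + 54 ≡ 54 (mod 128).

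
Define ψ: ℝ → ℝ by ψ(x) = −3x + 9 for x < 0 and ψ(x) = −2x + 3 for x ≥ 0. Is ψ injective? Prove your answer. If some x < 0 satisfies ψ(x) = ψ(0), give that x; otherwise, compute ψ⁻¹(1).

Both pieces are strictly decreasing (slopes −3 and −2), so each is injective on its own interval.
The left piece maps (−∞, 0) onto (9, ∞); the right piece maps [0, ∞) onto (−∞, 3].
These images are disjoint, so no value is attained by both pieces. So ψ is injective.
Because the two images are disjoint, no x < 0 has ψ(x) = ψ(0), so we compute ψ⁻¹(1): 1 lies in (−∞, 3], so solve −2x + 3 = 1: x = (1 − 3)/(−2) = 1.

1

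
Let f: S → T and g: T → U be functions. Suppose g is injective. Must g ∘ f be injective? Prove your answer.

not injective

No. Take S = {0, 1}, T = U = {0, 1, 2}, f(0) = f(1) = 0, and g = identity (injective).
Then (g ∘ f)(0) = (g ∘ f)(1) = 0 with 0 ≠ 1, so g ∘ f is not injective.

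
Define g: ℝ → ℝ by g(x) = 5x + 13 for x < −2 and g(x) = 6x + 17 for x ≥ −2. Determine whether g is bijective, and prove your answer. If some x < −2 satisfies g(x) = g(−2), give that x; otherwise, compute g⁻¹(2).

-11/5

Both pieces are strictly increasing (slopes 5 and 6), so each is injective on its own interval.
The left piece maps (−∞, −2) onto (−∞, 3); the right piece maps [−2, ∞) onto [5, ∞).
The images leave a gap (3 has no preimage), so g is not surjective, hence not bijective.
Because the two images are disjoint, no x < −2 has g(x) = g(−2), so we compute g⁻¹(2): 2 lies in (−∞, 3), so solve 5x + 13 = 2: x = (2 − 13)/5 = −11/5.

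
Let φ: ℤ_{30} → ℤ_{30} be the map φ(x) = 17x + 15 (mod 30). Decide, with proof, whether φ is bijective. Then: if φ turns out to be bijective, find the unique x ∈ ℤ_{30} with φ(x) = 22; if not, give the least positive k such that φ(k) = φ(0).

Recall that injectivity means: for all x_1, x_2 in the domain, φ(x_1) = φ(x_2) implies x_1 = x_2.
If φ(x_1) = φ(x_2), then 17x_1 ≡ 17x_2 (mod 30). Because gcd(17, 30) = 1, we may cancel 17 to get x_1 ≡ x_2 (mod 30).
We now compute 17⁻¹ mod 30 explicitly. Euclid's algorithm: 30 = 1·17 + 13, 17 = 1·13 + 4, 13 = 3·4 + 1; back-substituting gives 1 = 23·17 − 13·30, so 17⁻¹ ≡ 23 (mod 30).
Then y ↦ 23(y − 15) is a two-sided inverse to φ, so every y ∈ ℤ_{30} has a preimage.
Thus φ is bijective.
Since φ is bijective, we compute φ⁻¹(22): solve 17x + 15 ≡ 22 (mod 30), i.e. 17x ≡ 7 (mod 30).
Multiplying by 17⁻¹ = 23 gives x ≡ 23·7 = 161 = 5·30 + 11 ≡ 11 (mod 30).
Check: φ(11) = 17·11 + 15 = 202 = 6·30 + 22 ≡ 22 (mod 30).

11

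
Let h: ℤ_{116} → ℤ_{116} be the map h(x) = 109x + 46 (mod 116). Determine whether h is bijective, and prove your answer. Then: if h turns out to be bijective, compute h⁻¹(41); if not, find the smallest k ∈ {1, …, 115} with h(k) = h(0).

67

If h(u) = h(v), then 109u ≡ 109v (mod 116). Because gcd(109, 116) = 1, we may cancel 109 to get u ≡ v (mod 116).
We now compute 109⁻¹ mod 116 explicitly. Euclid's algorithm: 116 = 1·109 + 7, 109 = 15·7 + 4, 7 = 1·4 + 3, 4 = 1·3 + 1; back-substituting gives 1 = 33·109 − 31·116, so 109⁻¹ ≡ 33 (mod 116).
Then y ↦ 33(y − 46) is a two-sided inverse to h, so every y ∈ ℤ_{116} has a preimage.
So h is bijective.
Since h is bijective, we compute h⁻¹(41): solve 109x + 46 ≡ 41 (mod 116), i.e. 109x ≡ 111 (mod 116).
Multiplying by 109⁻¹ = 33 gives x ≡ 33·111 = 3663 = 31·116 + 67 ≡ 67 (mod 116).
Check: h(67) = 109·67 + 46 = 7349 = 63·116 + 41 ≡ 41 (mod 116).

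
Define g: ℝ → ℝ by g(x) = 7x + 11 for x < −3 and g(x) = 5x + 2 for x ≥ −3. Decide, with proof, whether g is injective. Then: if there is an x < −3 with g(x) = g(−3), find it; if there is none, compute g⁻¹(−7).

Both pieces are strictly increasing (slopes 7 and 5), so each is injective on its own interval.
The left piece maps (−∞, −3) onto (−∞, −10); the right piece maps [−3, ∞) onto [−13, ∞).
These images overlap. In particular g(−3) = −13 (right piece), and solving 7x + 11 = −13 on the left piece gives x = −24/7 < −3.
So g(−24/7) = g(−3) with −24/7 ≠ −3, and g is not injective. This x = −24/7 is the requested value below −3.

-24/7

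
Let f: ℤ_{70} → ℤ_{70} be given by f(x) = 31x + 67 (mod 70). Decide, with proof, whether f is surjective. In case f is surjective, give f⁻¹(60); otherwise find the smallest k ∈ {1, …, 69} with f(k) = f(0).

63

Since gcd(31, 70) = 1, 31 is invertible modulo 70. Euclid's algorithm: 70 = 2·31 + 8, 31 = 3·8 + 7, 8 = 1·7 + 1; back-substituting gives 1 = 61·31 − 27·70, so 31⁻¹ ≡ 61 (mod 70).
Then y ↦ 61(y − 67) is a two-sided inverse to f, so every y ∈ ℤ_{70} has a preimage.
So f is surjective.
Since f is surjective, we find f⁻¹(60): we need 31x ≡ 60 − 67 ≡ 63 (mod 70). Using 31⁻¹ = 61: x ≡ 61·63 = 3843 = 54·70 + 63, so x = 63.
Check: f(63) = 31·63 + 67 = 2020 = 28·70 + 60 ≡ 60 (mod 70).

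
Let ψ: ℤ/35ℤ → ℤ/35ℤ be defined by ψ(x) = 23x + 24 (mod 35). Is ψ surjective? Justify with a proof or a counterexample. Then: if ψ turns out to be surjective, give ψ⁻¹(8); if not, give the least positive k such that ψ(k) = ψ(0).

By definition, ψ is surjective if every y in the codomain equals ψ(x) for some x in the domain.
Since gcd(23, 35) = 1, 23 is invertible modulo 35. Euclid's algorithm: 35 = 1·23 + 12, 23 = 1·12 + 11, 12 = 1·11 + 1; back-substituting gives 1 = 32·23 − 21·35, so 23⁻¹ ≡ 32 (mod 35).
For any y ∈ ℤ/35ℤ, x = 32(y − 24) mod 35 satisfies ψ(x) = 23·32(y − 24) + 24 ≡ y (since 23·32 ≡ 1 mod 35). So every y has a preimage.
Hence ψ is surjective.
Since ψ is surjective, we compute ψ⁻¹(8): solve 23x + 24 ≡ 8 (mod 35), i.e. 23x ≡ 19 (mod 35).
Multiplying by 23⁻¹ = 32 gives x ≡ 32·19 = 608 = 17·35 + 13 ≡ 13 (mod 35).
Check: ψ(13) = 23·13 + 24 = 323 = 9·35 + 8 ≡ 8 (mod 35).

13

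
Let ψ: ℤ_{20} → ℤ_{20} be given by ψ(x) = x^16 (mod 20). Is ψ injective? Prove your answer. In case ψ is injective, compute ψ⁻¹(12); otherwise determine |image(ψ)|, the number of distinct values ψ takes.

ψ(1) = 1^16 = 1.
ψ(3): Repeated squaring mod 20: 3^1 ≡ 3, 3^2 ≡ 3² = 9, 3^4 ≡ 9² = 81 ≡ 1, 3^8 ≡ 1² = 1, 3^16 ≡ 1² = 1. So 3^16 ≡ 1 (mod 20).
So ψ(1) = ψ(3) = 1 while 1 ≠ 3, thus ψ is not injective.
Since ψ is not injective, we determine |image(ψ)|. Computing x^16 mod 20 for each x (by repeated squaring, reducing mod 20 at every step), the values ψ(0), ψ(1), …, ψ(19) are: 0, 1, 16, 1, 16, 5, 16, 1, 16, 1, 0, 1, 16, 1, 16, 5, 16, 1, 16, 1.
The distinct values are {0, 1, 5, 16}; there are 4 of them.

4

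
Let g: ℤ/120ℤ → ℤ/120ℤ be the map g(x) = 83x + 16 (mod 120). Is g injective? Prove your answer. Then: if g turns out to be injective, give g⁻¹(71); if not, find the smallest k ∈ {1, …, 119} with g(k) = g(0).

Recall that g is injective when g(a) = g(b) forces a = b.
Suppose g(a) = g(b) in ℤ/120ℤ. Then 83a + 16 ≡ 83b + 16 (mod 120), thus 83(a − b) ≡ 0 (mod 120).
Since gcd(83, 120) = 1, 83 is invertible modulo 120, hence a − b ≡ 0 (mod 120), i.e. a = b.
Therefore g is injective.
We now compute 83⁻¹ mod 120 explicitly. Euclid's algorithm: 120 = 1·83 + 37, 83 = 2·37 + 9, 37 = 4·9 + 1; back-substituting gives 1 = 107·83 − 74·120, so 83⁻¹ ≡ 107 (mod 120).
Since g is injective, we compute g⁻¹(71): solve 83x + 16 ≡ 71 (mod 120), i.e. 83x ≡ 55 (mod 120).
Multiplying by 83⁻¹ = 107 gives x ≡ 107·55 = 5885 = 49·120 + 5 ≡ 5 (mod 120).
Check: g(5) = 83·5 + 16 = 431 = 3·120 + 71 ≡ 71 (mod 120).

5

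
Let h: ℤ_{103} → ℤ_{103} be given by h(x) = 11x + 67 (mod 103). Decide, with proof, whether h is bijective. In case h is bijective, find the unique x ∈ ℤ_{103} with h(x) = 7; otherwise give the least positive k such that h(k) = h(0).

32

Recall that h is injective when h(s) = h(t) forces s = t.
If h(s) = h(t), then 11s ≡ 11t (mod 103). Because gcd(11, 103) = 1, we may cancel 11 to get s ≡ t (mod 103).
We now compute 11⁻¹ mod 103 explicitly. Euclid's algorithm: 103 = 9·11 + 4, 11 = 2·4 + 3, 4 = 1·3 + 1; back-substituting gives 1 = 75·11 − 8·103, so 11⁻¹ ≡ 75 (mod 103).
For any y ∈ ℤ_{103}, x = 75(y − 67) mod 103 satisfies h(x) = 11·75(y − 67) + 67 ≡ y (since 11·75 ≡ 1 mod 103). So every y has a preimage.
Therefore h is bijective.
Since h is bijective, we find h⁻¹(7): we need 11x ≡ 7 − 67 ≡ 43 (mod 103). Using 11⁻¹ = 75: x ≡ 75·43 = 3225 = 31·103 + 32, so x = 32.
Check: h(32) = 11·32 + 67 = 419 = 4·103 + 7 ≡ 7 (mod 103).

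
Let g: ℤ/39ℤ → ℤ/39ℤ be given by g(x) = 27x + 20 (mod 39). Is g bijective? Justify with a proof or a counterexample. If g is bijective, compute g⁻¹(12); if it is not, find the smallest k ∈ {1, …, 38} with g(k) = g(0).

13

We have gcd(27, 39) = 3 > 1. Taking a = 0 and b = 13: g(0) = 20 and g(13) = 27·13 + 20 = 371 ≡ 20 (mod 39).
So g(0) = g(13) while 0 ≠ 13, thus g is not injective, hence not bijective.
Since g is not bijective, we find the least positive k with g(k) = g(0): this means 27k ≡ 0 (mod 39), i.e. 39 ∣ 27k. Since gcd(27, 39) = 3, dividing through by 3 this holds exactly when 13 ∣ 9k, and as gcd(9, 13) = 1, exactly when 13 ∣ k.
The smallest positive such k is 13.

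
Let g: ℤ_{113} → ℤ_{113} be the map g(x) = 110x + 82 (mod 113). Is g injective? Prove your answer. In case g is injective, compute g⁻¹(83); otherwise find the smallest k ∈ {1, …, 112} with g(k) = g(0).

75

Recall that g is injective if g(u) = g(v) implies u = v.
If g(u) = g(v), then 110u ≡ 110v (mod 113). Because gcd(110, 113) = 1, we may cancel 110 to get u ≡ v (mod 113).
Hence g is injective.
We now compute 110⁻¹ mod 113 explicitly. Euclid's algorithm: 113 = 1·110 + 3, 110 = 36·3 + 2, 3 = 1·2 + 1; back-substituting gives 1 = 75·110 − 73·113, so 110⁻¹ ≡ 75 (mod 113).
Since g is injective, we compute g⁻¹(83): solve 110x + 82 ≡ 83 (mod 113), i.e. 110x ≡ 1 (mod 113).
Multiplying by 110⁻¹ = 75 gives x ≡ 75·1 = 75 ≡ 75 (mod 113).
Check: g(75) = 110·75 + 82 = 8332 = 73·113 + 83 ≡ 83 (mod 113).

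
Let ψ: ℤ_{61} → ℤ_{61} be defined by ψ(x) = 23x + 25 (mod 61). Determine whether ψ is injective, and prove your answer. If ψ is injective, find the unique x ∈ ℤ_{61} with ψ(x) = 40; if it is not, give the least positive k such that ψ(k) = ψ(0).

59

Suppose ψ(u) = ψ(v) in ℤ_{61}. Then 23u + 25 ≡ 23v + 25 (mod 61), so 23(u − v) ≡ 0 (mod 61).
Since gcd(23, 61) = 1, 23 is invertible modulo 61, therefore u − v ≡ 0 (mod 61), i.e. u = v.
Thus ψ is injective.
We now compute 23⁻¹ mod 61 explicitly. Euclid's algorithm: 61 = 2·23 + 15, 23 = 1·15 + 8, 15 = 1·8 + 7, 8 = 1·7 + 1; back-substituting gives 1 = 8·23 − 3·61, so 23⁻¹ ≡ 8 (mod 61).
Since ψ is injective, we compute ψ⁻¹(40): solve 23x + 25 ≡ 40 (mod 61), i.e. 23x ≡ 15 (mod 61).
Multiplying by 23⁻¹ = 8 gives x ≡ 8·15 = 120 = 1·61 + 59 ≡ 59 (mod 61).
Check: ψ(59) = 23·59 + 25 = 1382 = 22·61 + 40 ≡ 40 (mod 61).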